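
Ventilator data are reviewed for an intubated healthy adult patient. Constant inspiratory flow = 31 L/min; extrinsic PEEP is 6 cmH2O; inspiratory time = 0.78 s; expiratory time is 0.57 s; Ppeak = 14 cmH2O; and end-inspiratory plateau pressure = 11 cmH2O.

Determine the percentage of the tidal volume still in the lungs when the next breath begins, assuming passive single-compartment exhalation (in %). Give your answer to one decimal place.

29.6

Flow: 31 L/min ÷ 60 = 0.5167 L/s.
Vt = flow × Ti = 0.5167 L/s × 0.78 s × 1000 mL/L = 403.03 mL.
R = (PIP − Pplat)/V̇ = (14 − 11) / 0.5167 = 3.0/0.5167 = 5.806 cmH2O·s/L.
C = Vt/(Pplat − PEEP) = 403.03 / (11 − 6) = 403.03/5.0 = 80.606 mL/cmH2O.
τ = R × C = 5.806 × 0.08061 L/cmH2O = 0.468 s.
Fraction remaining at end-expiration = e^(−Te/τ) = e^(−0.57/0.468) = 0.2958 → 29.58%.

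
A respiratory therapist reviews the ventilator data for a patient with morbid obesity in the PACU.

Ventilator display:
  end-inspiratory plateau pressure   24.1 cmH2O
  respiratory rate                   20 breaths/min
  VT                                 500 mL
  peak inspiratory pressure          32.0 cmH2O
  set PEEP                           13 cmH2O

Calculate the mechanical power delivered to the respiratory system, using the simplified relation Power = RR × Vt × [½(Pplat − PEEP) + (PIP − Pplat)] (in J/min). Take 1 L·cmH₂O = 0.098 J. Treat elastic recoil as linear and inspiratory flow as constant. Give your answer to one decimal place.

Per-breath work = Vt × [½(Pplat−PEEP) + (PIP−Pplat)] = 0.500 × [0.5×11.1 + 7.9] = 0.500 × 13.45 = 6.725 L·cmH2O.
Power = 20 × 6.725 = 134.5 L·cmH2O/min.
× 0.098 J/(L·cmH2O) → 13.181 J/min.

13.2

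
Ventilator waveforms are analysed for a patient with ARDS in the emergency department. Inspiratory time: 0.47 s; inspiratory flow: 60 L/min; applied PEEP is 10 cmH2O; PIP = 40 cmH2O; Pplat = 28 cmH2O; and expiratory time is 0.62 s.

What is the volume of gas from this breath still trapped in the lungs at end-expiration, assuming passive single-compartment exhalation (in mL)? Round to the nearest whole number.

Flow: 60 L/min ÷ 60 = 1 L/s.
Vt = flow × Ti = 1 L/s × 0.47 s × 1000 mL/L = 470.0 mL.
R = (PIP − Pplat)/V̇ = (40 − 28) / 1 = 12.0/1 = 12.0 cmH2O·s/L.
C = Vt/(Pplat − PEEP) = 470.0 / (28 − 10) = 470.0/18.0 = 26.111 mL/cmH2O.
τ = R × C = 12.0 × 0.02611 L/cmH2O = 0.3133 s.
Fraction remaining = e^(−Te/τ) = e^(−0.62/0.3133) = 0.1382.
Trapped volume = 470.0 × 0.1382 = 64.954 mL.

65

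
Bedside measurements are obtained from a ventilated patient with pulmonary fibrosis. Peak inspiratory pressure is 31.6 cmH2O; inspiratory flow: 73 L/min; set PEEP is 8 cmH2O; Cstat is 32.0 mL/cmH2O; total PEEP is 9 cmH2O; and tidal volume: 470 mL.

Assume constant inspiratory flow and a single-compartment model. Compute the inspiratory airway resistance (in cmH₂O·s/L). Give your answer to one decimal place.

6.5

Flow: 73 L/min ÷ 60 = 1.2167 L/s.
Total PEEP = 9 cmH2O (set 8 + intrinsic 1); this is the baseline alveolar pressure.
Equation of motion (constant flow): PIP = Vt/C + R·V̇ + PEEP.
R·V̇ = PIP − Vt/C − PEEP = 31.6 − 470/32.0 − 9 = 31.6 − 14.688 − 9 = 7.912 cmH2O.
R = 7.912 / 1.2167 = 6.503 cmH2O·s/L.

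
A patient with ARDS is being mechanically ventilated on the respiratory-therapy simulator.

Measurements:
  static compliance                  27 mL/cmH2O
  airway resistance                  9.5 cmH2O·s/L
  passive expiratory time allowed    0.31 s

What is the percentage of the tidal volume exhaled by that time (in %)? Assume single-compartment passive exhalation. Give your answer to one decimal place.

τ = R × C = 9.5 × 27 mL/cmH2O = 9.5 × 0.027 L/cmH2O = 0.2565 s.
Passive exhalation: V(t)/V₀ = e^(−t/τ) = e^(−0.31/0.2565) = 0.2986.
Fraction exhaled = 1 − 0.2986 = 0.7014 → 70.14%.

70.1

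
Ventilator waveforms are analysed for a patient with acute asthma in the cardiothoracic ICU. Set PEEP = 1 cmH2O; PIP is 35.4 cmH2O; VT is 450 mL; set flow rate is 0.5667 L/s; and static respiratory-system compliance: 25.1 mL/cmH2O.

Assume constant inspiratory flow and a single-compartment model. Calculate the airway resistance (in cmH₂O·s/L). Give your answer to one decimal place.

Equation of motion (constant flow): PIP = Vt/C + R·V̇ + PEEP.
R·V̇ = PIP − Vt/C − PEEP = 35.4 − 450/25.1 − 1 = 35.4 − 17.928 − 1 = 16.472 cmH2O.
R = 16.472 / 0.5667 = 29.067 cmH2O·s/L.

29.1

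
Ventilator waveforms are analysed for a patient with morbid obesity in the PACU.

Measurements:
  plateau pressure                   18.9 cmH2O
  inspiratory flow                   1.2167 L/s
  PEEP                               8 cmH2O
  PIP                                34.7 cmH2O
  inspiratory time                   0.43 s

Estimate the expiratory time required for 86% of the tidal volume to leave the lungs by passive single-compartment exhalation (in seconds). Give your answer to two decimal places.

Vt = flow × Ti = 1.2167 L/s × 0.43 s × 1000 mL/L = 523.18 mL.
R = (PIP − Pplat)/V̇ = (34.7 − 18.9) / 1.2167 = 15.8/1.2167 = 12.986 cmH2O·s/L.
C = Vt/(Pplat − PEEP) = 523.18 / (18.9 − 8) = 523.18/10.9 = 47.998 mL/cmH2O.
τ = R × C = 12.986 × 0.048 L/cmH2O = 0.6233 s.
t = −τ·ln(1 − 0.86) = −0.6233·ln(0.14) = 1.225 s.

1.23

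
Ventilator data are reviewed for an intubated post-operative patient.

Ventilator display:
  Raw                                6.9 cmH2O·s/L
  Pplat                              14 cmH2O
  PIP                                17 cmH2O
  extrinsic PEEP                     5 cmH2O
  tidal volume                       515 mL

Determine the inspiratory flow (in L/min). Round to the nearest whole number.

26

flow = (PIP − Pplat) / Raw = (17 − 14) / 6.9 = 0.4348 L/s × 60 = 26.088 L/min.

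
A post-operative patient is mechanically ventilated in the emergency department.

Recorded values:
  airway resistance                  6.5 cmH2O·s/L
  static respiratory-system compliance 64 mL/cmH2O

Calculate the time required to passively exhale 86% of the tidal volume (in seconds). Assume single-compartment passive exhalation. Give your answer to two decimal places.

τ = R × C = 6.5 × 64 mL/cmH2O = 6.5 × 0.064 L/cmH2O = 0.416 s.
Exhaled fraction f = 1 − e^(−t/τ) → t = −τ·ln(1 − f) = −0.416·ln(0.14) = 0.8179 s.

0.82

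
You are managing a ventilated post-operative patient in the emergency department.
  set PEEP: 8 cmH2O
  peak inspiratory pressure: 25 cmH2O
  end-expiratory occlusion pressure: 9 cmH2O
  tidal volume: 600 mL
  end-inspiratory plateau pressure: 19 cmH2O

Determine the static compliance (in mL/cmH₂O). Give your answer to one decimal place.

60.0

End-expiratory occlusion gives total PEEP = 9 cmH2O (intrinsic PEEP = 9 − 8 = 1). Use total PEEP for the elastic gradient.
Cstat = Vt / (Pplat − PEEPtotal) = 600 / (19 − 9) = 600 / 10.0 = 60.0 mL/cmH2O.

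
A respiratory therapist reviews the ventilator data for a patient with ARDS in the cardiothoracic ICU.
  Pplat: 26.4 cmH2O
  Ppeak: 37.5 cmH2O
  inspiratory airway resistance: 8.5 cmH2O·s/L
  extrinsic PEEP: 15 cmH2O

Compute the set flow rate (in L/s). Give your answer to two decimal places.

1.31

flow = (PIP − Pplat) / Raw = 11.1 / 8.5 = 1.306 L/s.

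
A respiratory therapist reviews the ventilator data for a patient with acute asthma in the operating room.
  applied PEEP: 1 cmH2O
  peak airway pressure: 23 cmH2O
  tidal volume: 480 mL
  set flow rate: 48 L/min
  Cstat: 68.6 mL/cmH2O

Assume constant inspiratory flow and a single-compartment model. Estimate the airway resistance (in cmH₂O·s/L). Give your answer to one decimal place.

Flow: 48 L/min ÷ 60 = 0.8 L/s.
Equation of motion (constant flow): PIP = Vt/C + R·V̇ + PEEP.
R·V̇ = PIP − Vt/C − PEEP = 23 − 480/68.6 − 1 = 23 − 6.997 − 1 = 15.003 cmH2O.
R = 15.003 / 0.8 = 18.754 cmH2O·s/L.

18.8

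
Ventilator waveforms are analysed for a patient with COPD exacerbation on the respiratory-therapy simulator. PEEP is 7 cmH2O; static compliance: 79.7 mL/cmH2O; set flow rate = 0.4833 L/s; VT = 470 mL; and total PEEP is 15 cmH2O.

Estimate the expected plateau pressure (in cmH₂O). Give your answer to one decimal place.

20.9

End-expiratory occlusion gives total PEEP = 15 cmH2O (intrinsic PEEP = 15 − 7 = 8). Use total PEEP for the elastic gradient.
Pplat = PEEPtotal + Vt / Cstat = 15 + 470 / 79.7 = 15 + 5.897 = 20.897 cmH2O.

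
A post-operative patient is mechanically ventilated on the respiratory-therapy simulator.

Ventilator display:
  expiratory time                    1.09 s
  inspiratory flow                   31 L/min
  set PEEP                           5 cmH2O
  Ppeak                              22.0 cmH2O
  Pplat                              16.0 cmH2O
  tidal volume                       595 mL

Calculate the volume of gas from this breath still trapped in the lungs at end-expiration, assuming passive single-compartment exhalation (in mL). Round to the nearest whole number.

105

Flow: 31 L/min ÷ 60 = 0.5167 L/s.
R = (PIP − Pplat)/V̇ = (22.0 − 16.0) / 0.5167 = 6.0/0.5167 = 11.612 cmH2O·s/L.
C = Vt/(Pplat − PEEP) = 595.0 / (16.0 − 5) = 595.0/11.0 = 54.091 mL/cmH2O.
τ = R × C = 11.612 × 0.05409 L/cmH2O = 0.6281 s.
Fraction remaining = e^(−Te/τ) = e^(−1.09/0.6281) = 0.1763.
Trapped volume = 595.0 × 0.1763 = 104.9 mL.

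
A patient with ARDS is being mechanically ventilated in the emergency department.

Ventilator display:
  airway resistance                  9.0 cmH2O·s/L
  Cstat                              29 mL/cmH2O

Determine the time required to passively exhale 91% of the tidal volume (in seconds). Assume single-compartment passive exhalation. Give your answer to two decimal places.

τ = R × C = 9.0 × 29 mL/cmH2O = 9.0 × 0.029 L/cmH2O = 0.261 s.
Exhaled fraction f = 1 − e^(−t/τ) → t = −τ·ln(1 − f) = −0.261·ln(0.09) = 0.6285 s.

0.63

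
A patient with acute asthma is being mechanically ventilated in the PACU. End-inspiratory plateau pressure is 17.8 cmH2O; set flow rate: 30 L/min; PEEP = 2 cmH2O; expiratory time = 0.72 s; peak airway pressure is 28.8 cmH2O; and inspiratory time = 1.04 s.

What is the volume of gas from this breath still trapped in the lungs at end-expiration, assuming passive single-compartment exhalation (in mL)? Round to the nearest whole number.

192

Flow: 30 L/min ÷ 60 = 0.5 L/s.
Vt = flow × Ti = 0.5 L/s × 1.04 s × 1000 mL/L = 520.0 mL.
R = (PIP − Pplat)/V̇ = (28.8 − 17.8) / 0.5 = 11.0/0.5 = 22.0 cmH2O·s/L.
C = Vt/(Pplat − PEEP) = 520.0 / (17.8 − 2) = 520.0/15.8 = 32.911 mL/cmH2O.
τ = R × C = 22.0 × 0.03291 L/cmH2O = 0.724 s.
Fraction remaining = e^(−Te/τ) = e^(−0.72/0.724) = 0.3699.
Trapped volume = 520.0 × 0.3699 = 192.35 mL.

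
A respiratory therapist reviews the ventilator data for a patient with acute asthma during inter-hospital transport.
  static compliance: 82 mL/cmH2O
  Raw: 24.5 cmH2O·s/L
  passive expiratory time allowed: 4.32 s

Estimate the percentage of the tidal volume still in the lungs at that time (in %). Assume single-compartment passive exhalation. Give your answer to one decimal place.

τ = R × C = 24.5 × 82 mL/cmH2O = 24.5 × 0.082 L/cmH2O = 2.009 s.
Passive exhalation: V(t)/V₀ = e^(−t/τ) = e^(−4.32/2.009) = 0.1164.
Fraction remaining = 0.1164 → 11.64%.

11.6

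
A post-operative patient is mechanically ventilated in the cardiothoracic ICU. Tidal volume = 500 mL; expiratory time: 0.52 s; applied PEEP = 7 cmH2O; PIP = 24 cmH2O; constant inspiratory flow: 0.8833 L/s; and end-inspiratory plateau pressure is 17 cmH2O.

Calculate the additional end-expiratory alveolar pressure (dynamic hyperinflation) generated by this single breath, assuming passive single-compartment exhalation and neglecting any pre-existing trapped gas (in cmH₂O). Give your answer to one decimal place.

2.7

R = (PIP − Pplat)/V̇ = (24 − 17) / 0.8833 = 7.0/0.8833 = 7.925 cmH2O·s/L.
C = Vt/(Pplat − PEEP) = 500.0 / (17 − 7) = 500.0/10.0 = 50.0 mL/cmH2O.
τ = R × C = 7.925 × 0.05 L/cmH2O = 0.3963 s.
Fraction remaining = e^(−Te/τ) = e^(−0.52/0.3963) = 0.2692; trapped volume = 500.0 × 0.2692 = 134.6 mL.
Additional alveolar pressure from trapping ≈ V_trapped / C = 134.6 / 50.0 = 2.692 cmH2O.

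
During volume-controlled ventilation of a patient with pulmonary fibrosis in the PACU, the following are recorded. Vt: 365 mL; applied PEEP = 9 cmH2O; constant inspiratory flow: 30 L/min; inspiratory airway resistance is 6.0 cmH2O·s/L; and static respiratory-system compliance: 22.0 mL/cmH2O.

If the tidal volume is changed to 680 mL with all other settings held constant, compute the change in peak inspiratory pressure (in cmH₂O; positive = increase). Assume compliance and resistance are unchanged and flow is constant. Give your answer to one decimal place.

14.3

PIP = Vt/C + R·V̇ + PEEP (constant-flow equation of motion).
Only the elastic term changes: ΔPIP = ΔVt / C = (680 − 365) / 22.0 = 14.318 cmH2O.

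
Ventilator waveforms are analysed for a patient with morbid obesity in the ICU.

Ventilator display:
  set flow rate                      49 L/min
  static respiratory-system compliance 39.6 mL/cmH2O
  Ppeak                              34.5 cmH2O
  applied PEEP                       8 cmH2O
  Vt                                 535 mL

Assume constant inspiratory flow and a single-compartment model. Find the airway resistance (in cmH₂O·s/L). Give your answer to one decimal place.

15.9

Flow: 49 L/min ÷ 60 = 0.8167 L/s.
Equation of motion (constant flow): PIP = Vt/C + R·V̇ + PEEP.
R·V̇ = PIP − Vt/C − PEEP = 34.5 − 535/39.6 − 8 = 34.5 − 13.51 − 8 = 12.99 cmH2O.
R = 12.99 / 0.8167 = 15.905 cmH2O·s/L.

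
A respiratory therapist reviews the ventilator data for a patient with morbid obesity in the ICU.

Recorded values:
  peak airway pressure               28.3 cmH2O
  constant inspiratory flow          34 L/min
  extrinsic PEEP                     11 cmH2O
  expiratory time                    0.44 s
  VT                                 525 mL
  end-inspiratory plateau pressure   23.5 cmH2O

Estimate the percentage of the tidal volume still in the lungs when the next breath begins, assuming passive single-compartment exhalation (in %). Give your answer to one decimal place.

Flow: 34 L/min ÷ 60 = 0.5667 L/s.
R = (PIP − Pplat)/V̇ = (28.3 − 23.5) / 0.5667 = 4.8/0.5667 = 8.47 cmH2O·s/L.
C = Vt/(Pplat − PEEP) = 525.0 / (23.5 − 11) = 525.0/12.5 = 42.0 mL/cmH2O.
τ = R × C = 8.47 × 0.042 L/cmH2O = 0.3557 s.
Fraction remaining at end-expiration = e^(−Te/τ) = e^(−0.44/0.3557) = 0.2903 → 29.03%.

29.0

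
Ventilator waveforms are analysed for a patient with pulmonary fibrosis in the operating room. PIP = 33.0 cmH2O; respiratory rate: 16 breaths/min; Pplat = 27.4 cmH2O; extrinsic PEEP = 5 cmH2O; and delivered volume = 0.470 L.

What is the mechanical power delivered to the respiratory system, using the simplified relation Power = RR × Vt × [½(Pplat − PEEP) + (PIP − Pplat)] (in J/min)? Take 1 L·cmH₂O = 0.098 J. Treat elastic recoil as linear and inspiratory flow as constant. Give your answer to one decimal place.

Per-breath work = Vt × [½(Pplat−PEEP) + (PIP−Pplat)] = 0.470 × [0.5×22.4 + 5.6] = 0.470 × 16.8 = 7.896 L·cmH2O.
Power = 16 × 7.896 = 126.34 L·cmH2O/min.
× 0.098 J/(L·cmH2O) → 12.381 J/min.

12.4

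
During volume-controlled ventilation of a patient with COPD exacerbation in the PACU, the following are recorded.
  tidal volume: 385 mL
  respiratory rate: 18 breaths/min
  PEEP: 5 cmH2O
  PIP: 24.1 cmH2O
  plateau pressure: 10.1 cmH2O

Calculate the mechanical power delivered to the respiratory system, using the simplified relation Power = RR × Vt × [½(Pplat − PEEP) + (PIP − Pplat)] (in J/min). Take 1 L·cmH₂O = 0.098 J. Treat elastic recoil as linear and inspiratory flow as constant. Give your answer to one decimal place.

11.2

Per-breath work = Vt × [½(Pplat−PEEP) + (PIP−Pplat)] = 0.385 × [0.5×5.1 + 14.0] = 0.385 × 16.55 = 6.372 L·cmH2O.
Power = 18 × 6.372 = 114.7 L·cmH2O/min.
× 0.098 J/(L·cmH2O) → 11.241 J/min.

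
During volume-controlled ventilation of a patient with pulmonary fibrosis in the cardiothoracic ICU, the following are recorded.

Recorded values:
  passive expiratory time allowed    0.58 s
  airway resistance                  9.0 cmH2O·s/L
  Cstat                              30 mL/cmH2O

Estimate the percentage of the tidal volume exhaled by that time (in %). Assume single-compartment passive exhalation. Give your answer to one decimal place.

88.3

τ = R × C = 9.0 × 30 mL/cmH2O = 9.0 × 0.030 L/cmH2O = 0.27 s.
Passive exhalation: V(t)/V₀ = e^(−t/τ) = e^(−0.58/0.27) = 0.1167.
Fraction exhaled = 1 − 0.1167 = 0.8833 → 88.33%.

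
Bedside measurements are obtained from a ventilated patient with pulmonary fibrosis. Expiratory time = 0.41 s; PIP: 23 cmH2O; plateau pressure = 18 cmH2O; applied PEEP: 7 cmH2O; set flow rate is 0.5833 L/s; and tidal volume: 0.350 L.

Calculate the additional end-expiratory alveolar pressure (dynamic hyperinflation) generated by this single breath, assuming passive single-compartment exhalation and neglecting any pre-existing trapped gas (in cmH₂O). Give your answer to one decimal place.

2.4

R = (PIP − Pplat)/V̇ = (23 − 18) / 0.5833 = 5.0/0.5833 = 8.572 cmH2O·s/L.
C = Vt/(Pplat − PEEP) = 350.0 / (18 − 7) = 350.0/11.0 = 31.818 mL/cmH2O.
τ = R × C = 8.572 × 0.03182 L/cmH2O = 0.2728 s.
Fraction remaining = e^(−Te/τ) = e^(−0.41/0.2728) = 0.2225; trapped volume = 350.0 × 0.2225 = 77.875 mL.
Additional alveolar pressure from trapping ≈ V_trapped / C = 77.875 / 31.818 = 2.448 cmH2O.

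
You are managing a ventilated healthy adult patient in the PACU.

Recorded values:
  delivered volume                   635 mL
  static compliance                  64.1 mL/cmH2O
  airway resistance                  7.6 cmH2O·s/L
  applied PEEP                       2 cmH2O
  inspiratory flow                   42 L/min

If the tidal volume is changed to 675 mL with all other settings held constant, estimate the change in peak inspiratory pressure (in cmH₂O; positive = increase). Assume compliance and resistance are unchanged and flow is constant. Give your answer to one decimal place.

PIP = Vt/C + R·V̇ + PEEP (constant-flow equation of motion).
Only the elastic term changes: ΔPIP = ΔVt / C = (675 − 635) / 64.1 = 0.624 cmH2O.

0.6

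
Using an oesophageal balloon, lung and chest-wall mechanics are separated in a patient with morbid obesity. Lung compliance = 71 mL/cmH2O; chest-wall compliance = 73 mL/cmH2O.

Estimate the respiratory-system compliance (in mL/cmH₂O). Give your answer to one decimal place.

36.0

Lung and chest wall are elastances in series: 1/Crs = 1/CL + 1/Ccw.
1/Crs = 1/71 + 1/73 = 0.02778.
Crs = 35.997 mL/cmH2O.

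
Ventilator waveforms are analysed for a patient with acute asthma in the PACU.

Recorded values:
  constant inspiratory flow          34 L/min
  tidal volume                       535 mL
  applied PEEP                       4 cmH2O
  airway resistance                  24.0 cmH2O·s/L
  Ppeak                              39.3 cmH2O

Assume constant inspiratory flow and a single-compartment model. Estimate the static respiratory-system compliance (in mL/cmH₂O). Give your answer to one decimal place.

24.7

Flow: 34 L/min ÷ 60 = 0.5667 L/s.
Equation of motion (constant flow): PIP = Vt/C + R·V̇ + PEEP.
Vt/C = PIP − R·V̇ − PEEP = 39.3 − 24.0×0.5667 − 4 = 39.3 − 13.601 − 4 = 21.699 cmH2O.
C = Vt / 21.699 = 535 / 21.699 = 24.656 mL/cmH2O.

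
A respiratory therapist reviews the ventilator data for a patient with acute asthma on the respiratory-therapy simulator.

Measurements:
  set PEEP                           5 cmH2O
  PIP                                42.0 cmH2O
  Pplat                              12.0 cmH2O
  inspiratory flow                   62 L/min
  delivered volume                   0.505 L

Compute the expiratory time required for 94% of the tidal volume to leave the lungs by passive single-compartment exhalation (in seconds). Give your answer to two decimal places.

Flow: 62 L/min ÷ 60 = 1.0333 L/s.
R = (PIP − Pplat)/V̇ = (42.0 − 12.0) / 1.0333 = 30.0/1.0333 = 29.033 cmH2O·s/L.
C = Vt/(Pplat − PEEP) = 505.0 / (12.0 − 5) = 505.0/7.0 = 72.143 mL/cmH2O.
τ = R × C = 29.033 × 0.07214 L/cmH2O = 2.094 s.
t = −τ·ln(1 − 0.94) = −2.094·ln(0.06) = 5.891 s.

5.89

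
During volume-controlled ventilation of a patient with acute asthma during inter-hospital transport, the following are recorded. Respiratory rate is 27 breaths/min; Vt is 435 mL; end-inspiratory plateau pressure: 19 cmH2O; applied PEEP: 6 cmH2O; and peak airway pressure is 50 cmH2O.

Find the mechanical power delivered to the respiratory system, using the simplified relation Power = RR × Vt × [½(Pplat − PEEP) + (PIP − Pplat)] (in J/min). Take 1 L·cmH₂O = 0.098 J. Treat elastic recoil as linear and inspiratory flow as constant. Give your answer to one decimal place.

Per-breath work = Vt × [½(Pplat−PEEP) + (PIP−Pplat)] = 0.435 × [0.5×13.0 + 31.0] = 0.435 × 37.5 = 16.313 L·cmH2O.
Power = 27 × 16.313 = 440.45 L·cmH2O/min.
× 0.098 J/(L·cmH2O) → 43.164 J/min.

43.2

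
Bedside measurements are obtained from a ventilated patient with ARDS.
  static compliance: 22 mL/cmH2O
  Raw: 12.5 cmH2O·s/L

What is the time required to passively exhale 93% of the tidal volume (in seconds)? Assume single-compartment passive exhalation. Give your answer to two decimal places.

0.73

τ = R × C = 12.5 × 22 mL/cmH2O = 12.5 × 0.022 L/cmH2O = 0.275 s.
Exhaled fraction f = 1 − e^(−t/τ) → t = −τ·ln(1 − f) = −0.275·ln(0.07) = 0.7313 s.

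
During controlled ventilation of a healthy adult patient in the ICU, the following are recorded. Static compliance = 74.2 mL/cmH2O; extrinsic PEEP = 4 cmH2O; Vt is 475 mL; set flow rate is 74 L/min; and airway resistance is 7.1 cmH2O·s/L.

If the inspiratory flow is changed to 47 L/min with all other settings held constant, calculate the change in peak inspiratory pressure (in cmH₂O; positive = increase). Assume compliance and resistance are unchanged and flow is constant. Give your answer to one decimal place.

-3.2

Flow: 74 L/min ÷ 60 = 1.2333 L/s.
New flow: 47 L/min ÷ 60 = 0.7833 L/s.
PIP = Vt/C + R·V̇ + PEEP (constant-flow equation of motion).
Only the resistive term changes: ΔPIP = R × ΔV̇ = 7.1 × (0.7833 − 1.2333) = 7.1 × -0.45 = -3.195 cmH2O.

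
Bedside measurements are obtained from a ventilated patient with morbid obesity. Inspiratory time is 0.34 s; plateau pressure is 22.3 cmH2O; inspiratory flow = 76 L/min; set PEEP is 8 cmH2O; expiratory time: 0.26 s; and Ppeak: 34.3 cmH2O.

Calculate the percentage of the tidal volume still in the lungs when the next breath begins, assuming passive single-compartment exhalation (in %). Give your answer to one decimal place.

40.2

Flow: 76 L/min ÷ 60 = 1.2667 L/s.
Vt = flow × Ti = 1.2667 L/s × 0.34 s × 1000 mL/L = 430.68 mL.
R = (PIP − Pplat)/V̇ = (34.3 − 22.3) / 1.2667 = 12.0/1.2667 = 9.473 cmH2O·s/L.
C = Vt/(Pplat − PEEP) = 430.68 / (22.3 − 8) = 430.68/14.3 = 30.117 mL/cmH2O.
τ = R × C = 9.473 × 0.03012 L/cmH2O = 0.2853 s.
Fraction remaining at end-expiration = e^(−Te/τ) = e^(−0.26/0.2853) = 0.402 → 40.2%.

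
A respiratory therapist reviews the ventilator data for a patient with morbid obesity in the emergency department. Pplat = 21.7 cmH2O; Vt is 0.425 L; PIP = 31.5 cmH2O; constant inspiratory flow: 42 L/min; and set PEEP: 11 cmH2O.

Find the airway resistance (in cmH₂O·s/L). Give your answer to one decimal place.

14.0

Flow: 42 L/min ÷ 60 = 0.7 L/s.
Raw = (PIP − Pplat) / flow = (31.5 − 21.7) / 0.7 = 9.8 / 0.7 = 14.0 cmH2O·s/L.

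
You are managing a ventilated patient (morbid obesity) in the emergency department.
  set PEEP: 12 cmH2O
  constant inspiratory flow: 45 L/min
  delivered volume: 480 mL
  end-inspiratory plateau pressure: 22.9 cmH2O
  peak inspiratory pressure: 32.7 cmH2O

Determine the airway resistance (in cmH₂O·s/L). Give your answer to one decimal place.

Flow: 45 L/min ÷ 60 = 0.75 L/s.
Raw = (PIP − Pplat) / flow = (32.7 − 22.9) / 0.75 = 9.8 / 0.75 = 13.067 cmH2O·s/L.

13.1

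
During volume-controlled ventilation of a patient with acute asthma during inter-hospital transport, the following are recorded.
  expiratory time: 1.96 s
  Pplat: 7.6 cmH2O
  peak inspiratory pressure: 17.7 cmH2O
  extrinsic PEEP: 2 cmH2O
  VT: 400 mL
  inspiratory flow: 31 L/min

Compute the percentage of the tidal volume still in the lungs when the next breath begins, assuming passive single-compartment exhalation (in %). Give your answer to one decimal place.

Flow: 31 L/min ÷ 60 = 0.5167 L/s.
R = (PIP − Pplat)/V̇ = (17.7 − 7.6) / 0.5167 = 10.1/0.5167 = 19.547 cmH2O·s/L.
C = Vt/(Pplat − PEEP) = 400.0 / (7.6 − 2) = 400.0/5.6 = 71.429 mL/cmH2O.
τ = R × C = 19.547 × 0.07143 L/cmH2O = 1.396 s.
Fraction remaining at end-expiration = e^(−Te/τ) = e^(−1.96/1.396) = 0.2456 → 24.56%.

24.6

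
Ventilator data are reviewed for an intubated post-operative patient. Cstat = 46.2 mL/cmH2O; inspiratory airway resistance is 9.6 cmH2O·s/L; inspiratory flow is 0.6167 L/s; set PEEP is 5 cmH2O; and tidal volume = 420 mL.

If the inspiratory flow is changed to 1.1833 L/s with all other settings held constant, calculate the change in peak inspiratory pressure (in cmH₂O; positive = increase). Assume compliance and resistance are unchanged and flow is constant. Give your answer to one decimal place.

PIP = Vt/C + R·V̇ + PEEP (constant-flow equation of motion).
Only the resistive term changes: ΔPIP = R × ΔV̇ = 9.6 × (1.1833 − 0.6167) = 9.6 × 0.5666 = 5.439 cmH2O.

5.4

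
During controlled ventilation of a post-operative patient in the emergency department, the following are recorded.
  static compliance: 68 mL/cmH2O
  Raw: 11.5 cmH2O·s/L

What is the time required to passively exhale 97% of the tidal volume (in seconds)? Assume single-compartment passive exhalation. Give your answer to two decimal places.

2.74

τ = R × C = 11.5 × 68 mL/cmH2O = 11.5 × 0.068 L/cmH2O = 0.782 s.
Exhaled fraction f = 1 − e^(−t/τ) → t = −τ·ln(1 − f) = −0.782·ln(0.03) = 2.742 s.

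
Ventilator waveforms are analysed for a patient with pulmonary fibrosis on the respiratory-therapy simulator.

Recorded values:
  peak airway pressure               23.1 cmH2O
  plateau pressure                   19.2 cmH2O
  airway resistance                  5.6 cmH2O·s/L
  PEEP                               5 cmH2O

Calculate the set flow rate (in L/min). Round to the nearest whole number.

flow = (PIP − Pplat) / Raw = (23.1 − 19.2) / 5.6 = 0.6964 L/s × 60 = 41.784 L/min.

42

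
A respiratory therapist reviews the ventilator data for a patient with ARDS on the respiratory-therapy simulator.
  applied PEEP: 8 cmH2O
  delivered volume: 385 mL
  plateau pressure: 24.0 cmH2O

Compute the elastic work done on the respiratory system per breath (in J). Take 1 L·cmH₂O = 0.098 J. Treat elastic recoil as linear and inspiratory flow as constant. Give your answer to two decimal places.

Elastic work ≈ ½ × (Pplat − PEEP) × Vt = 0.5 × (24.0 − 8) × 0.385 L = 0.5 × 16.0 × 0.385 = 3.08 L·cmH2O.
× 0.098 J/(L·cmH2O) → 0.3018 J.

0.30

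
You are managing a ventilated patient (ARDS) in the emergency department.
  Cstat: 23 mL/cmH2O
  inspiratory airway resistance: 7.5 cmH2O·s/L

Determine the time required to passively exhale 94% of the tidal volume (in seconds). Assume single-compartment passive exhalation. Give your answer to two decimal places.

0.49

τ = R × C = 7.5 × 23 mL/cmH2O = 7.5 × 0.023 L/cmH2O = 0.1725 s.
Exhaled fraction f = 1 − e^(−t/τ) → t = −τ·ln(1 − f) = −0.1725·ln(0.06) = 0.4853 s.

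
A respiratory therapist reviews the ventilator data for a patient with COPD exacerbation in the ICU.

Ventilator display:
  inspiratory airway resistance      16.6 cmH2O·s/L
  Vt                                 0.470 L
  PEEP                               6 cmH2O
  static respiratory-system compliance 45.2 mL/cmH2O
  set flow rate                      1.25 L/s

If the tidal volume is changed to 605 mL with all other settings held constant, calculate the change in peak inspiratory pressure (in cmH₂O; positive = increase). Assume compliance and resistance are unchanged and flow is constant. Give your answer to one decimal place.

3.0

PIP = Vt/C + R·V̇ + PEEP (constant-flow equation of motion).
Only the elastic term changes: ΔPIP = ΔVt / C = (605 − 470) / 45.2 = 2.987 cmH2O.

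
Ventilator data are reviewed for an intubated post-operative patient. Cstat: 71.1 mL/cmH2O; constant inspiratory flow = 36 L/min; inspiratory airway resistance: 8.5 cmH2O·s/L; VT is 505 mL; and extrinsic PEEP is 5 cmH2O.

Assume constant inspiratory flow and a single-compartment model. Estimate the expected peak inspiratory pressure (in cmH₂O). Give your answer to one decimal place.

Flow: 36 L/min ÷ 60 = 0.6 L/s.
Equation of motion (constant flow): PIP = Vt/C + R·V̇ + PEEP.
PIP = 505/71.1 + 8.5×0.6 + 5 = 7.103 + 5.1 + 5 = 17.203 cmH2O.

17.2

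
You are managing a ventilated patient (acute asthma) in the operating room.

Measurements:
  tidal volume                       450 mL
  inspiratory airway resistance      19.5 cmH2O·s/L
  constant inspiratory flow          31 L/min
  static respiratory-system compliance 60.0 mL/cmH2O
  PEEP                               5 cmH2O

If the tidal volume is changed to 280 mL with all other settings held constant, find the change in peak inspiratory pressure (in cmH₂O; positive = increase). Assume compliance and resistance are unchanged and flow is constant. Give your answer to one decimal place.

PIP = Vt/C + R·V̇ + PEEP (constant-flow equation of motion).
Only the elastic term changes: ΔPIP = ΔVt / C = (280 − 450) / 60.0 = -2.833 cmH2O.

-2.8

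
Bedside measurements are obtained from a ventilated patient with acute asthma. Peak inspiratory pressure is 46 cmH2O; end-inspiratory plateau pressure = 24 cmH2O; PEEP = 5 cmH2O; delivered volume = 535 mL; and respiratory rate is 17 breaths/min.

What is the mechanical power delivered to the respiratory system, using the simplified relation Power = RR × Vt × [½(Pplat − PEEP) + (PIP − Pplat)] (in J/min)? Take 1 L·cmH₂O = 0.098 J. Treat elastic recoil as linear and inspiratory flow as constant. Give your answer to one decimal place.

28.1

Per-breath work = Vt × [½(Pplat−PEEP) + (PIP−Pplat)] = 0.535 × [0.5×19.0 + 22.0] = 0.535 × 31.5 = 16.853 L·cmH2O.
Power = 17 × 16.853 = 286.5 L·cmH2O/min.
× 0.098 J/(L·cmH2O) → 28.077 J/min.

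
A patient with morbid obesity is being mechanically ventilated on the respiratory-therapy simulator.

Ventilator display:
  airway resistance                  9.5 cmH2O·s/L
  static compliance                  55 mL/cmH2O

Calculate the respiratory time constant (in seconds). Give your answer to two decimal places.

0.52

τ = R × C = 9.5 × 55 mL/cmH2O = 9.5 × 0.055 L/cmH2O = 0.5225 s.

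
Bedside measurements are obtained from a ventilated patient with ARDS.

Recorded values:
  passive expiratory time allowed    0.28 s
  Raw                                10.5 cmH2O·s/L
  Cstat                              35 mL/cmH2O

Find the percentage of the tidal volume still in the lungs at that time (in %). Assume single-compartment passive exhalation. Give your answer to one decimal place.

τ = R × C = 10.5 × 35 mL/cmH2O = 10.5 × 0.035 L/cmH2O = 0.3675 s.
Passive exhalation: V(t)/V₀ = e^(−t/τ) = e^(−0.28/0.3675) = 0.4668.
Fraction remaining = 0.4668 → 46.68%.

46.7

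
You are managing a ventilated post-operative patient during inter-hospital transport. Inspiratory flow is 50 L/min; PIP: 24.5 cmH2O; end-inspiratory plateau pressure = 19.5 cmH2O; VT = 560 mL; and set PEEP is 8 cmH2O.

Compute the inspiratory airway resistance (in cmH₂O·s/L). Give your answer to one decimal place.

6.0

Flow: 50 L/min ÷ 60 = 0.8333 L/s.
Raw = (PIP − Pplat) / flow = (24.5 − 19.5) / 0.8333 = 5.0 / 0.8333 = 6.0 cmH2O·s/L.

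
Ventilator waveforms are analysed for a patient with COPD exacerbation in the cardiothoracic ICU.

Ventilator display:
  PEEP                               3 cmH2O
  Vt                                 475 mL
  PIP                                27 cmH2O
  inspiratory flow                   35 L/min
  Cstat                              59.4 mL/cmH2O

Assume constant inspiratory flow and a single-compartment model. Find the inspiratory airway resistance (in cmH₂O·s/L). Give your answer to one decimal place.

Flow: 35 L/min ÷ 60 = 0.5833 L/s.
Equation of motion (constant flow): PIP = Vt/C + R·V̇ + PEEP.
R·V̇ = PIP − Vt/C − PEEP = 27 − 475/59.4 − 3 = 27 − 7.997 − 3 = 16.003 cmH2O.
R = 16.003 / 0.5833 = 27.435 cmH2O·s/L.

27.4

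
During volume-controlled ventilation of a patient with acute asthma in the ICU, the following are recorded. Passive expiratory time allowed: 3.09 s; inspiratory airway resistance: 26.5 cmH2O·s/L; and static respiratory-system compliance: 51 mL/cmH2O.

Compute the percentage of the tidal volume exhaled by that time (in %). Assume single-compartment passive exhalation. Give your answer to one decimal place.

89.8

τ = R × C = 26.5 × 51 mL/cmH2O = 26.5 × 0.051 L/cmH2O = 1.352 s.
Passive exhalation: V(t)/V₀ = e^(−t/τ) = e^(−3.09/1.352) = 0.1017.
Fraction exhaled = 1 − 0.1017 = 0.8983 → 89.83%.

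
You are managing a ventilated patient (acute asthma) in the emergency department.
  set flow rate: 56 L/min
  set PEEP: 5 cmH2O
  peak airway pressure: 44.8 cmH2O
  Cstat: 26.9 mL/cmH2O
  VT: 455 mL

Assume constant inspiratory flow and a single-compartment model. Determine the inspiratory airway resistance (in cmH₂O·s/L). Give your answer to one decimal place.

24.5

Flow: 56 L/min ÷ 60 = 0.9333 L/s.
Equation of motion (constant flow): PIP = Vt/C + R·V̇ + PEEP.
R·V̇ = PIP − Vt/C − PEEP = 44.8 − 455/26.9 − 5 = 44.8 − 16.914 − 5 = 22.886 cmH2O.
R = 22.886 / 0.9333 = 24.522 cmH2O·s/L.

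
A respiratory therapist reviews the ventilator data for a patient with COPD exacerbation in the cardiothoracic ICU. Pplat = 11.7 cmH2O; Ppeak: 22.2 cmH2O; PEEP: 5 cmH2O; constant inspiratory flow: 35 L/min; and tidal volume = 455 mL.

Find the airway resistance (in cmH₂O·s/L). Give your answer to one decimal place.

Flow: 35 L/min ÷ 60 = 0.5833 L/s.
Raw = (PIP − Pplat) / flow = (22.2 − 11.7) / 0.5833 = 10.5 / 0.5833 = 18.001 cmH2O·s/L.

18.0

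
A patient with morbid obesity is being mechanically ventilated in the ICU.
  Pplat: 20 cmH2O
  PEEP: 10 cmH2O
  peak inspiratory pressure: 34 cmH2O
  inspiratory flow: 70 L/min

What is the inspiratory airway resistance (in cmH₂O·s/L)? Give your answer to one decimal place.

Flow: 70 L/min ÷ 60 = 1.1667 L/s.
Raw = (PIP − Pplat) / flow = (34 − 20) / 1.1667 = 14.0 / 1.1667 = 12.0 cmH2O·s/L.

12.0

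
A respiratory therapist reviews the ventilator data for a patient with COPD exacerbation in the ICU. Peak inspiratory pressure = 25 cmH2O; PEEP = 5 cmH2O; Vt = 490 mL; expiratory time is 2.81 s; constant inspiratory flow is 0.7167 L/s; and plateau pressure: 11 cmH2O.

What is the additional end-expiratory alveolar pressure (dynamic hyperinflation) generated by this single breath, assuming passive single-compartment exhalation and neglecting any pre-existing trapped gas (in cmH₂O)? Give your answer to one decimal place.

1.0

R = (PIP − Pplat)/V̇ = (25 − 11) / 0.7167 = 14.0/0.7167 = 19.534 cmH2O·s/L.
C = Vt/(Pplat − PEEP) = 490.0 / (11 − 5) = 490.0/6.0 = 81.667 mL/cmH2O.
τ = R × C = 19.534 × 0.08167 L/cmH2O = 1.595 s.
Fraction remaining = e^(−Te/τ) = e^(−2.81/1.595) = 0.1717; trapped volume = 490.0 × 0.1717 = 84.133 mL.
Additional alveolar pressure from trapping ≈ V_trapped / C = 84.133 / 81.667 = 1.03 cmH2O.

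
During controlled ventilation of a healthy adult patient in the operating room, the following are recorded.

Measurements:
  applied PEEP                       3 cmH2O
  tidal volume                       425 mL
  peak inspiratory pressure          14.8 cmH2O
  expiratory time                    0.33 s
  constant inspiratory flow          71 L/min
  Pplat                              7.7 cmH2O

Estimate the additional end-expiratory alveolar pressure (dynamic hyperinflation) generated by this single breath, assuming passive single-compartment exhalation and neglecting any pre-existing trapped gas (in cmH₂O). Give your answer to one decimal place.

2.6

Flow: 71 L/min ÷ 60 = 1.1833 L/s.
R = (PIP − Pplat)/V̇ = (14.8 − 7.7) / 1.1833 = 7.1/1.1833 = 6.0 cmH2O·s/L.
C = Vt/(Pplat − PEEP) = 425.0 / (7.7 − 3) = 425.0/4.7 = 90.426 mL/cmH2O.
τ = R × C = 6.0 × 0.09043 L/cmH2O = 0.5426 s.
Fraction remaining = e^(−Te/τ) = e^(−0.33/0.5426) = 0.5443; trapped volume = 425.0 × 0.5443 = 231.33 mL.
Additional alveolar pressure from trapping ≈ V_trapped / C = 231.33 / 90.426 = 2.558 cmH2O.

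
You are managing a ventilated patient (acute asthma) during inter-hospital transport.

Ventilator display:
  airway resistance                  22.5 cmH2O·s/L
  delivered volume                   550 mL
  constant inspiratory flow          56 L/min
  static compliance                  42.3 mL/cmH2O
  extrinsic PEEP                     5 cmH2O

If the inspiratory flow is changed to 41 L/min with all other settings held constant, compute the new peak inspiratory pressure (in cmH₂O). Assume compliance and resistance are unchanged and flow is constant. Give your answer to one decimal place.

33.4

Flow: 56 L/min ÷ 60 = 0.9333 L/s.
New flow: 41 L/min ÷ 60 = 0.6833 L/s.
PIP = Vt/C + R·V̇ + PEEP (constant-flow equation of motion).
Only the resistive term changes: ΔPIP = R × ΔV̇ = 22.5 × (0.6833 − 0.9333) = 22.5 × -0.25 = -5.625 cmH2O.
Original PIP = 550/42.3 + 22.5×0.9333 + 5 = 39.002 cmH2O; new PIP = 39.002 + (-5.625) = 33.377 cmH2O.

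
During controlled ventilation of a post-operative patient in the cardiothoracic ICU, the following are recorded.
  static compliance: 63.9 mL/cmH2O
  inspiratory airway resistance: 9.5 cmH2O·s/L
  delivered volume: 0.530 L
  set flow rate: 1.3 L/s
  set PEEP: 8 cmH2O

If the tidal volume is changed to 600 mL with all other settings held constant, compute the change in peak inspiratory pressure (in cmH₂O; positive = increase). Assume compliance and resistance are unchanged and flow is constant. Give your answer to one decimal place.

PIP = Vt/C + R·V̇ + PEEP (constant-flow equation of motion).
Only the elastic term changes: ΔPIP = ΔVt / C = (600 − 530) / 63.9 = 1.095 cmH2O.

1.1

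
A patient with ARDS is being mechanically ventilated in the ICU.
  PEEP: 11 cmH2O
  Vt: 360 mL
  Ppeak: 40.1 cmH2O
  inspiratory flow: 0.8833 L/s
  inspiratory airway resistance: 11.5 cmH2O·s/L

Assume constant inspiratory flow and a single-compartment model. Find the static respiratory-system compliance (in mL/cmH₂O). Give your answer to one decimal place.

Equation of motion (constant flow): PIP = Vt/C + R·V̇ + PEEP.
Vt/C = PIP − R·V̇ − PEEP = 40.1 − 11.5×0.8833 − 11 = 40.1 − 10.158 − 11 = 18.942 cmH2O.
C = Vt / 18.942 = 360 / 18.942 = 19.005 mL/cmH2O.

19.0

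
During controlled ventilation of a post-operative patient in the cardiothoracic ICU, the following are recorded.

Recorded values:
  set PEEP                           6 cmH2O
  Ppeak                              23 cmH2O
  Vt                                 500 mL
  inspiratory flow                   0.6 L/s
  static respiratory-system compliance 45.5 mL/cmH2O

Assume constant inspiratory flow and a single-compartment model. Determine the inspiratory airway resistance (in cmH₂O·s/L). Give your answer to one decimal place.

10.0

Equation of motion (constant flow): PIP = Vt/C + R·V̇ + PEEP.
R·V̇ = PIP − Vt/C − PEEP = 23 − 500/45.5 − 6 = 23 − 10.989 − 6 = 6.011 cmH2O.
R = 6.011 / 0.6 = 10.018 cmH2O·s/L.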